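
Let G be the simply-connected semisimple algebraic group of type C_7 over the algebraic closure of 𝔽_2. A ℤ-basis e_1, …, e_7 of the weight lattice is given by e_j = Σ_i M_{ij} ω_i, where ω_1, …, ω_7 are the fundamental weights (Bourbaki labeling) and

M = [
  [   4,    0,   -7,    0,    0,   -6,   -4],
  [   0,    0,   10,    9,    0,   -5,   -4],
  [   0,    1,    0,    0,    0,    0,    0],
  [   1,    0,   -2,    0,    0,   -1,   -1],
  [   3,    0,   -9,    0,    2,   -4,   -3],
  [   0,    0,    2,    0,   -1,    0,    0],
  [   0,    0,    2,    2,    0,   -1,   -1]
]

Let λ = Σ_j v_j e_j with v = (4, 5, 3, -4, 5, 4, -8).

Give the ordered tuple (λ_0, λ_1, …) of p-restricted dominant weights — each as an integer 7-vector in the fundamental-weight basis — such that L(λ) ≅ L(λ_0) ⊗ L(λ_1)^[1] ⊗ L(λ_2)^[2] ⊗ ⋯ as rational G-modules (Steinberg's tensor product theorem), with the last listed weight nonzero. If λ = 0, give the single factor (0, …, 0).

Change of basis e → ω: c = M·v where v = (4, 5, 3, -4, 5, 4, -8):
  c_1 = 4*4 + 0*5 + -7*3 + 0*-4 + 0*5 + -6*4 + -4*-8 = 3
  c_2 = 0*4 + 0*5 + 10*3 + 9*-4 + 0*5 + -5*4 + -4*-8 = 6
  c_3 = 0*4 + 1*5 + 0*3 + 0*-4 + 0*5 + 0*4 + 0*-8 = 5
  c_4 = 1*4 + 0*5 + -2*3 + 0*-4 + 0*5 + -1*4 + -1*-8 = 2
  c_5 = 3*4 + 0*5 + -9*3 + 0*-4 + 2*5 + -4*4 + -3*-8 = 3
  c_6 = 0*4 + 0*5 + 2*3 + 0*-4 + -1*5 + 0*4 + 0*-8 = 1
  c_7 = 0*4 + 0*5 + 2*3 + 2*-4 + 0*5 + -1*4 + -1*-8 = 2
Expand coordinatewise in base 2:
  c_1 = 3 = 1·2^0 + 1·2^1
  c_2 = 6 = 0·2^0 + 1·2^1 + 1·2^2
  c_3 = 5 = 1·2^0 + 0·2^1 + 1·2^2
  c_4 = 2 = 0·2^0 + 1·2^1
  c_5 = 3 = 1·2^0 + 1·2^1
  c_6 = 1 = 1·2^0
  c_7 = 2 = 0·2^0 + 1·2^1
p-restricted factor λ_0 = (1, 0, 1, 0, 1, 1, 0)
p-restricted factor λ_1 = (1, 1, 0, 1, 1, 0, 1)
p-restricted factor λ_2 = (0, 1, 1, 0, 0, 0, 0)

((1, 0, 1, 0, 1, 1, 0), (1, 1, 0, 1, 1, 0, 1), (0, 1, 1, 0, 0, 0, 0))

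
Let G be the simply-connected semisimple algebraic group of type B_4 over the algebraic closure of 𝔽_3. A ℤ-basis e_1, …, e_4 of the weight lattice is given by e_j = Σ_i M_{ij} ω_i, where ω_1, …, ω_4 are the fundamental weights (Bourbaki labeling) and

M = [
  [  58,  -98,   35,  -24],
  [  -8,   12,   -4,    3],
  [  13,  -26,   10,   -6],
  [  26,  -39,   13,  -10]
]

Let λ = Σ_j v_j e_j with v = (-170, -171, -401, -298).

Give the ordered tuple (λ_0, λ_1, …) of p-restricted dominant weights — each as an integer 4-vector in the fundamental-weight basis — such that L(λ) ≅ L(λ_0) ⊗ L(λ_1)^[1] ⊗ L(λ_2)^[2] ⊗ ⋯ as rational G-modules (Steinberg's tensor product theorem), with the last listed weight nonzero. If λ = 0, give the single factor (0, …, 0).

((0, 0, 2, 1), (2, 0, 1, 2), (1, 2, 1, 1))

Compute c_i = Σ_j M_{ij} v_j with v = (-170, -171, -401, -298):
  c_1 = (58)·(-170) + (-98)·(-171) + (35)·(-401) + (-24)·(-298) = 15
  c_2 = (-8)·(-170) + (12)·(-171) + (-4)·(-401) + (3)·(-298) = 18
  c_3 = (13)·(-170) + (-26)·(-171) + (10)·(-401) + (-6)·(-298) = 14
  c_4 = (26)·(-170) + (-39)·(-171) + (13)·(-401) + (-10)·(-298) = 16
Base-3 expansion of each c_i:
  c_1 = 15 = 0·3^0 + 2·3^1 + 1·3^2
  c_2 = 18 = 0·3^0 + 0·3^1 + 2·3^2
  c_3 = 14 = 2·3^0 + 1·3^1 + 1·3^2
  c_4 = 16 = 1·3^0 + 2·3^1 + 1·3^2
p-restricted factor λ_0 = (0, 0, 2, 1)
p-restricted factor λ_1 = (2, 0, 1, 2)
p-restricted factor λ_2 = (1, 2, 1, 1)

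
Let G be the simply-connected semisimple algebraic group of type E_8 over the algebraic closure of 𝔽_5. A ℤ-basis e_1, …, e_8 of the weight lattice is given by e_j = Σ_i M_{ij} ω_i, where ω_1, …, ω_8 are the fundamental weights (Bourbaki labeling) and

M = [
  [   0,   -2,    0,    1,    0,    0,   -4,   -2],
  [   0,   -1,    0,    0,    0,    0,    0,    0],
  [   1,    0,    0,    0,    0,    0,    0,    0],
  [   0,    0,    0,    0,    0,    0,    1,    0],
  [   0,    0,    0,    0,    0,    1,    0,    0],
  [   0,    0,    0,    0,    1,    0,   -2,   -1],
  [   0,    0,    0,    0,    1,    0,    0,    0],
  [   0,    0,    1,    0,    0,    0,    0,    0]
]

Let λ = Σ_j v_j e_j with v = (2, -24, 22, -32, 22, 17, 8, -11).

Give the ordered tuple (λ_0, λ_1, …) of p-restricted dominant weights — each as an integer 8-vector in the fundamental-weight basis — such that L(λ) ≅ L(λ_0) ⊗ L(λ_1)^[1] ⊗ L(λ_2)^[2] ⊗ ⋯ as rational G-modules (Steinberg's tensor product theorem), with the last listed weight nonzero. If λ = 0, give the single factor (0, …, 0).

Change of basis e → ω: c = M·v where v = (2, -24, 22, -32, 22, 17, 8, -11):
  c_1 = (0)·(2) + (-2)·(-24) + (0)·(22) + (1)·(-32) + (0)·(22) + (0)·(17) + (-4)·(8) + (-2)·(-11) = 6
  c_2 = (0)·(2) + (-1)·(-24) + (0)·(22) + (0)·(-32) + (0)·(22) + (0)·(17) + (0)·(8) + (0)·(-11) = 24
  c_3 = (1)·(2) + (0)·(-24) + (0)·(22) + (0)·(-32) + (0)·(22) + (0)·(17) + (0)·(8) + (0)·(-11) = 2
  c_4 = (0)·(2) + (0)·(-24) + (0)·(22) + (0)·(-32) + (0)·(22) + (0)·(17) + (1)·(8) + (0)·(-11) = 8
  c_5 = (0)·(2) + (0)·(-24) + (0)·(22) + (0)·(-32) + (0)·(22) + (1)·(17) + (0)·(8) + (0)·(-11) = 17
  c_6 = (0)·(2) + (0)·(-24) + (0)·(22) + (0)·(-32) + (1)·(22) + (0)·(17) + (-2)·(8) + (-1)·(-11) = 17
  c_7 = (0)·(2) + (0)·(-24) + (0)·(22) + (0)·(-32) + (1)·(22) + (0)·(17) + (0)·(8) + (0)·(-11) = 22
  c_8 = (0)·(2) + (0)·(-24) + (1)·(22) + (0)·(-32) + (0)·(22) + (0)·(17) + (0)·(8) + (0)·(-11) = 22
Expand coordinatewise in base 5:
  c_1 = 6 = 1·5^0 + 1·5^1
  c_2 = 24 = 4·5^0 + 4·5^1
  c_3 = 2 = 2·5^0
  c_4 = 8 = 3·5^0 + 1·5^1
  c_5 = 17 = 2·5^0 + 3·5^1
  c_6 = 17 = 2·5^0 + 3·5^1
  c_7 = 22 = 2·5^0 + 4·5^1
  c_8 = 22 = 2·5^0 + 4·5^1
λ_0 = (1, 4, 2, 3, 2, 2, 2, 2)
λ_1 = (1, 4, 0, 1, 3, 3, 4, 4)

((1, 4, 2, 3, 2, 2, 2, 2), (1, 4, 0, 1, 3, 3, 4, 4))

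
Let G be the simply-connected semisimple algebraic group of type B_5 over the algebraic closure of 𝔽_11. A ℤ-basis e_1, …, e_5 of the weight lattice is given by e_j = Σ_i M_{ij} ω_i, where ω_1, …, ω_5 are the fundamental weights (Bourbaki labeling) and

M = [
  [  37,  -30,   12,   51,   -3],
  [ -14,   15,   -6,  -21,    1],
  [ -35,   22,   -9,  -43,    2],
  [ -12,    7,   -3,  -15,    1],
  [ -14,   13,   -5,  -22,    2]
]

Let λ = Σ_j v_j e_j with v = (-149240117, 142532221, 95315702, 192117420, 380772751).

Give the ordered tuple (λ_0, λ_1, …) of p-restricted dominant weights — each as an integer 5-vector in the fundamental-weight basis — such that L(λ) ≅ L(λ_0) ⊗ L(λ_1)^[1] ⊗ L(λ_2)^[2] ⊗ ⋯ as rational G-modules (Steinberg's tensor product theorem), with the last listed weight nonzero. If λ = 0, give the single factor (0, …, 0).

Converting to the ω-basis (c_i = row i of M dotted with v = (-149240117, 142532221, 95315702, 192117420, 380772751)):
  c_1 = 37*-149240117 + -30*142532221 + 12*95315702 + 51*192117420 + -3*380772751 = 1607632
  c_2 = -14*-149240117 + 15*142532221 + -6*95315702 + -21*192117420 + 1*380772751 = 1757672
  c_3 = -35*-149240117 + 22*142532221 + -9*95315702 + -43*192117420 + 2*380772751 = 1768081
  c_4 = -12*-149240117 + 7*142532221 + -3*95315702 + -15*192117420 + 1*380772751 = 1671296
  c_5 = -14*-149240117 + 13*142532221 + -5*95315702 + -22*192117420 + 2*380772751 = 664263
Expand coordinatewise in base 11:
  c_1 = 1607632 = 4·11^0 + 2·11^1 + 9·11^2 + 8·11^3 + 10·11^4 + 9·11^5
  c_2 = 1757672 = 4·11^0 + 2·11^1 + 6·11^2 + 0·11^3 + 10·11^4 + 10·11^5
  c_3 = 1768081 = 7·11^0 + 2·11^1 + 4·11^2 + 8·11^3 + 10·11^4 + 10·11^5
  c_4 = 1671296 = 0·11^0 + 4·11^1 + 7·11^2 + 1·11^3 + 4·11^4 + 10·11^5
  c_5 = 664263 = 6·11^0 + 8·11^1 + 0·11^2 + 4·11^3 + 1·11^4 + 4·11^5
p-restricted factor λ_0 = (4, 4, 7, 0, 6)
p-restricted factor λ_1 = (2, 2, 2, 4, 8)
p-restricted factor λ_2 = (9, 6, 4, 7, 0)
p-restricted factor λ_3 = (8, 0, 8, 1, 4)
p-restricted factor λ_4 = (10, 10, 10, 4, 1)
p-restricted factor λ_5 = (9, 10, 10, 10, 4)

((4, 4, 7, 0, 6), (2, 2, 2, 4, 8), (9, 6, 4, 7, 0), (8, 0, 8, 1, 4), (10, 10, 10, 4, 1), (9, 10, 10, 10, 4))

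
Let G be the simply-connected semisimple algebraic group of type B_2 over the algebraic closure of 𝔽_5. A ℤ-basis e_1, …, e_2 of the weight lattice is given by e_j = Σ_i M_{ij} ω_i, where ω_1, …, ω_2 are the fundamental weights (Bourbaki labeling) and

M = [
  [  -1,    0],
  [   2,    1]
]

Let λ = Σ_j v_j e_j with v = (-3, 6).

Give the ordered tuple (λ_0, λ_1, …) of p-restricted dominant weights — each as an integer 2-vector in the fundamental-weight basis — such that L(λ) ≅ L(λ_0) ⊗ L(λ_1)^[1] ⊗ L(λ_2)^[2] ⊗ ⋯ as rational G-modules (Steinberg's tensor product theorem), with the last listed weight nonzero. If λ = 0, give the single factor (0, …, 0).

((3, 0),)

In the fundamental-weight basis, λ has coordinates c = M·v (v = (-3, 6)):
  c_1 = (-1)·(-3) + (0)·(6) = 3
  c_2 = (2)·(-3) + (1)·(6) = 0
Expand coordinatewise in base 5:
  c_1 = 3 = 3·5^0
  c_2 = 0
Factor λ_0 = (3, 0)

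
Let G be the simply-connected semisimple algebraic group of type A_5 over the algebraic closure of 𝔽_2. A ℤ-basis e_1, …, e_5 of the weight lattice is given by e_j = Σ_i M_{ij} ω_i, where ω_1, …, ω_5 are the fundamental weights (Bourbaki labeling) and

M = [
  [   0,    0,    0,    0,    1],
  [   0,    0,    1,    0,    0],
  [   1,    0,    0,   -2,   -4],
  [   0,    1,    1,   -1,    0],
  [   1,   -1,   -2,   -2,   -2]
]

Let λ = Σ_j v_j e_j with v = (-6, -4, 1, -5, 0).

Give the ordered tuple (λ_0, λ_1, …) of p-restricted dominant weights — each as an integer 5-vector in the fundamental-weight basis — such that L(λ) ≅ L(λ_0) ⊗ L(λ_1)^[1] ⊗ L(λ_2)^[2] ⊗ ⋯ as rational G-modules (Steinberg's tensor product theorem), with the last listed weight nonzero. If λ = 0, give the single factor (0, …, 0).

((0, 1, 0, 0, 0), (0, 0, 0, 1, 1), (0, 0, 1, 0, 1))

ω-coordinates c = M·v, v = (-6, -4, 1, -5, 0):
  c_1 = (0)·(-6) + (0)·(-4) + (0)·(1) + (0)·(-5) + (1)·(0) = 0
  c_2 = (0)·(-6) + (0)·(-4) + (1)·(1) + (0)·(-5) + (0)·(0) = 1
  c_3 = (1)·(-6) + (0)·(-4) + (0)·(1) + (-2)·(-5) + (-4)·(0) = 4
  c_4 = (0)·(-6) + (1)·(-4) + (1)·(1) + (-1)·(-5) + (0)·(0) = 2
  c_5 = (1)·(-6) + (-1)·(-4) + (-2)·(1) + (-2)·(-5) + (-2)·(0) = 6
Expand coordinatewise in base 2:
  c_1 = 0
  c_2 = 1 = 1·2^0
  c_3 = 4 = 0·2^0 + 0·2^1 + 1·2^2
  c_4 = 2 = 0·2^0 + 1·2^1
  c_5 = 6 = 0·2^0 + 1·2^1 + 1·2^2
Factor λ_0 = (0, 1, 0, 0, 0)
Factor λ_1 = (0, 0, 0, 1, 1)
Factor λ_2 = (0, 0, 1, 0, 1)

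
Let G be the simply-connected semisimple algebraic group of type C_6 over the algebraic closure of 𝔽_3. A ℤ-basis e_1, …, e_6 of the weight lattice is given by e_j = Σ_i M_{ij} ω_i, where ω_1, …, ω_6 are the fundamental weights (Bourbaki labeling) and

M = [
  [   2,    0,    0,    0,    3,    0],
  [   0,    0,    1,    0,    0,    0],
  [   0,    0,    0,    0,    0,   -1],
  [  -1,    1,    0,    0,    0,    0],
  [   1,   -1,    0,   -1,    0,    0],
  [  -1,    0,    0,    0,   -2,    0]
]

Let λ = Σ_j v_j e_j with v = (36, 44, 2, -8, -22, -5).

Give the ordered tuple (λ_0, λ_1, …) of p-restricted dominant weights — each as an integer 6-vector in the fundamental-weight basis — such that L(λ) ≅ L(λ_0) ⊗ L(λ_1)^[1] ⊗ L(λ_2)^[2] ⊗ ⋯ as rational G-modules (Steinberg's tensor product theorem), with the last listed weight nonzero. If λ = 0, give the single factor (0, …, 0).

In the fundamental-weight basis, λ has coordinates c = M·v (v = (36, 44, 2, -8, -22, -5)):
  c_1 = (2)·(36) + (0)·(44) + (0)·(2) + (0)·(-8) + (3)·(-22) + (0)·(-5) = 6
  c_2 = (0)·(36) + (0)·(44) + (1)·(2) + (0)·(-8) + (0)·(-22) + (0)·(-5) = 2
  c_3 = (0)·(36) + (0)·(44) + (0)·(2) + (0)·(-8) + (0)·(-22) + (-1)·(-5) = 5
  c_4 = (-1)·(36) + (1)·(44) + (0)·(2) + (0)·(-8) + (0)·(-22) + (0)·(-5) = 8
  c_5 = (1)·(36) + (-1)·(44) + (0)·(2) + (-1)·(-8) + (0)·(-22) + (0)·(-5) = 0
  c_6 = (-1)·(36) + (0)·(44) + (0)·(2) + (0)·(-8) + (-2)·(-22) + (0)·(-5) = 8
p = 3; digits c_i = Σ_j d_{ij}·3^j, 0 ≤ d_{ij} < 3:
  c_1 = 6 = 0·3^0 + 2·3^1
  c_2 = 2 = 2·3^0
  c_3 = 5 = 2·3^0 + 1·3^1
  c_4 = 8 = 2·3^0 + 2·3^1
  c_5 = 0
  c_6 = 8 = 2·3^0 + 2·3^1
Factor λ_0 = (0, 2, 2, 2, 0, 2)
Factor λ_1 = (2, 0, 1, 2, 0, 2)

((0, 2, 2, 2, 0, 2), (2, 0, 1, 2, 0, 2))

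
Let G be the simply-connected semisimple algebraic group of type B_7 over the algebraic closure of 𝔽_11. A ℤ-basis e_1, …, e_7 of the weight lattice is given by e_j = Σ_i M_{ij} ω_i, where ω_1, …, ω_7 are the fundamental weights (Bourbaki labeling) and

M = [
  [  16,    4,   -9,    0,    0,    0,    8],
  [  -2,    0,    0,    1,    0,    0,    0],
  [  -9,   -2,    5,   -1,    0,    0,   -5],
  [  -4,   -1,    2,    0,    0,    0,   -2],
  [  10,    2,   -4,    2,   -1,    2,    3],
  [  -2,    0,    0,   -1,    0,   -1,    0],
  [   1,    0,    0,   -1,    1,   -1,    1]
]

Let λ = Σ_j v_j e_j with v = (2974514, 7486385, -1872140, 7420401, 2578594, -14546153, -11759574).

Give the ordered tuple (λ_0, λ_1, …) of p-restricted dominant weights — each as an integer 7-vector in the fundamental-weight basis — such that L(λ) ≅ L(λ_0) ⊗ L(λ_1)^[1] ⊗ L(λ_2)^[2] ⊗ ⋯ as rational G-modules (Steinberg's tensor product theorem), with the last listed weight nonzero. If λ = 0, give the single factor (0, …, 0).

Change of basis e → ω: c = M·v where v = (2974514, 7486385, -1872140, 7420401, 2578594, -14546153, -11759574):
  c_1 = (16)·(2974514) + (4)·(7486385) + (-9)·(-1872140) + (0)·(7420401) + (0)·(2578594) + (0)·(-14546153) + (8)·(-11759574) = 310432
  c_2 = (-2)·(2974514) + (0)·(7486385) + (0)·(-1872140) + (1)·(7420401) + (0)·(2578594) + (0)·(-14546153) + (0)·(-11759574) = 1471373
  c_3 = (-9)·(2974514) + (-2)·(7486385) + (5)·(-1872140) + (-1)·(7420401) + (0)·(2578594) + (0)·(-14546153) + (-5)·(-11759574) = 273373
  c_4 = (-4)·(2974514) + (-1)·(7486385) + (2)·(-1872140) + (0)·(7420401) + (0)·(2578594) + (0)·(-14546153) + (-2)·(-11759574) = 390427
  c_5 = (10)·(2974514) + (2)·(7486385) + (-4)·(-1872140) + (2)·(7420401) + (-1)·(2578594) + (2)·(-14546153) + (3)·(-11759574) = 97650
  c_6 = (-2)·(2974514) + (0)·(7486385) + (0)·(-1872140) + (-1)·(7420401) + (0)·(2578594) + (-1)·(-14546153) + (0)·(-11759574) = 1176724
  c_7 = (1)·(2974514) + (0)·(7486385) + (0)·(-1872140) + (-1)·(7420401) + (1)·(2578594) + (-1)·(-14546153) + (1)·(-11759574) = 919286
Expand coordinatewise in base 11:
  c_1 = 310432 = 1·11^0 + 6·11^1 + 2·11^2 + 2·11^3 + 10·11^4 + 1·11^5
  c_2 = 1471373 = 2·11^0 + 1·11^1 + 5·11^2 + 5·11^3 + 1·11^4 + 9·11^5
  c_3 = 273373 = 1·11^0 + 3·11^1 + 4·11^2 + 7·11^3 + 7·11^4 + 1·11^5
  c_4 = 390427 = 4·11^0 + 7·11^1 + 3·11^2 + 7·11^3 + 4·11^4 + 2·11^5
  c_5 = 97650 = 3·11^0 + 0·11^1 + 4·11^2 + 7·11^3 + 6·11^4
  c_6 = 1176724 = 10·11^0 + 10·11^1 + 0·11^2 + 4·11^3 + 3·11^4 + 7·11^5
  c_7 = 919286 = 5·11^0 + 4·11^1 + 7·11^2 + 8·11^3 + 7·11^4 + 5·11^5
Factor λ_0 = (1, 2, 1, 4, 3, 10, 5)
Factor λ_1 = (6, 1, 3, 7, 0, 10, 4)
Factor λ_2 = (2, 5, 4, 3, 4, 0, 7)
Factor λ_3 = (2, 5, 7, 7, 7, 4, 8)
Factor λ_4 = (10, 1, 7, 4, 6, 3, 7)
Factor λ_5 = (1, 9, 1, 2, 0, 7, 5)

((1, 2, 1, 4, 3, 10, 5), (6, 1, 3, 7, 0, 10, 4), (2, 5, 4, 3, 4, 0, 7), (2, 5, 7, 7, 7, 4, 8), (10, 1, 7, 4, 6, 3, 7), (1, 9, 1, 2, 0, 7, 5))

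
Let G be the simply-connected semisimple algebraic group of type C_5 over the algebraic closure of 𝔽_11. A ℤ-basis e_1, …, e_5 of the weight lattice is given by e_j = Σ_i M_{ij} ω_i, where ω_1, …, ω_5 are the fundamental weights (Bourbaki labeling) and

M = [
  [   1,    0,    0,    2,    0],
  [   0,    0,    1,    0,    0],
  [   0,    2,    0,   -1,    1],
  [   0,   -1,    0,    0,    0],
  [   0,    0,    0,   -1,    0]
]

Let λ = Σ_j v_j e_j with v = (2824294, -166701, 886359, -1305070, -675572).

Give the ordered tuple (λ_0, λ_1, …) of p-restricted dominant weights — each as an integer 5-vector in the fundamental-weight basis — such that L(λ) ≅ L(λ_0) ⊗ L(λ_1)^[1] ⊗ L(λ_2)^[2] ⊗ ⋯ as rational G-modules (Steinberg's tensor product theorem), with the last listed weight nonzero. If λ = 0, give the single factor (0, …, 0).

Change of basis e → ω: c = M·v where v = (2824294, -166701, 886359, -1305070, -675572):
  c_1 = 1*2824294 + 0*-166701 + 0*886359 + 2*-1305070 + 0*-675572 = 214154
  c_2 = 0*2824294 + 0*-166701 + 1*886359 + 0*-1305070 + 0*-675572 = 886359
  c_3 = 0*2824294 + 2*-166701 + 0*886359 + -1*-1305070 + 1*-675572 = 296096
  c_4 = 0*2824294 + -1*-166701 + 0*886359 + 0*-1305070 + 0*-675572 = 166701
  c_5 = 0*2824294 + 0*-166701 + 0*886359 + -1*-1305070 + 0*-675572 = 1305070
Base-11 expansion of each c_i:
  c_1 = 214154 = 6·11^0 + 9·11^1 + 9·11^2 + 6·11^3 + 3·11^4 + 1·11^5
  c_2 = 886359 = 1·11^0 + 3·11^1 + 10·11^2 + 5·11^3 + 5·11^4 + 5·11^5
  c_3 = 296096 = 9·11^0 + 0·11^1 + 5·11^2 + 2·11^3 + 9·11^4 + 1·11^5
  c_4 = 166701 = 7·11^0 + 7·11^1 + 2·11^2 + 4·11^3 + 0·11^4 + 1·11^5
  c_5 = 1305070 = 8·11^0 + 7·11^1 + 5·11^2 + 1·11^3 + 1·11^4 + 8·11^5
λ_0 = (6, 1, 9, 7, 8)
λ_1 = (9, 3, 0, 7, 7)
λ_2 = (9, 10, 5, 2, 5)
λ_3 = (6, 5, 2, 4, 1)
λ_4 = (3, 5, 9, 0, 1)
λ_5 = (1, 5, 1, 1, 8)

((6, 1, 9, 7, 8), (9, 3, 0, 7, 7), (9, 10, 5, 2, 5), (6, 5, 2, 4, 1), (3, 5, 9, 0, 1), (1, 5, 1, 1, 8))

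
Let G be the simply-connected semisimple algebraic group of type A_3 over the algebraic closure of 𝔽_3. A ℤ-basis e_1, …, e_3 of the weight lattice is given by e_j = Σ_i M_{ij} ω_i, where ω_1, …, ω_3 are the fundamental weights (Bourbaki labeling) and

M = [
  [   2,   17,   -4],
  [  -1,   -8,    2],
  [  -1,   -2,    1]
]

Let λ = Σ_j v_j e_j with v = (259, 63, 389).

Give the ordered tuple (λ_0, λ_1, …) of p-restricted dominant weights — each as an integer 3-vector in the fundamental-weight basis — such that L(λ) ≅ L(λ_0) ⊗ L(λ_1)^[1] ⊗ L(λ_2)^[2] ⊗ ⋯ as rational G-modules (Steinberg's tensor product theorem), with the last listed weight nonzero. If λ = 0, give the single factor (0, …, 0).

((0, 0, 1), (2, 2, 1), (0, 1, 0), (1, 0, 0))

Compute c_i = Σ_j M_{ij} v_j with v = (259, 63, 389):
  c_1 = 2*259 + 17*63 + -4*389 = 33
  c_2 = -1*259 + -8*63 + 2*389 = 15
  c_3 = -1*259 + -2*63 + 1*389 = 4
Base-3 expansion of each c_i:
  c_1 = 33 = 0·3^0 + 2·3^1 + 0·3^2 + 1·3^3
  c_2 = 15 = 0·3^0 + 2·3^1 + 1·3^2
  c_3 = 4 = 1·3^0 + 1·3^1
λ_0 = (0, 0, 1)
λ_1 = (2, 2, 1)
λ_2 = (0, 1, 0)
λ_3 = (1, 0, 0)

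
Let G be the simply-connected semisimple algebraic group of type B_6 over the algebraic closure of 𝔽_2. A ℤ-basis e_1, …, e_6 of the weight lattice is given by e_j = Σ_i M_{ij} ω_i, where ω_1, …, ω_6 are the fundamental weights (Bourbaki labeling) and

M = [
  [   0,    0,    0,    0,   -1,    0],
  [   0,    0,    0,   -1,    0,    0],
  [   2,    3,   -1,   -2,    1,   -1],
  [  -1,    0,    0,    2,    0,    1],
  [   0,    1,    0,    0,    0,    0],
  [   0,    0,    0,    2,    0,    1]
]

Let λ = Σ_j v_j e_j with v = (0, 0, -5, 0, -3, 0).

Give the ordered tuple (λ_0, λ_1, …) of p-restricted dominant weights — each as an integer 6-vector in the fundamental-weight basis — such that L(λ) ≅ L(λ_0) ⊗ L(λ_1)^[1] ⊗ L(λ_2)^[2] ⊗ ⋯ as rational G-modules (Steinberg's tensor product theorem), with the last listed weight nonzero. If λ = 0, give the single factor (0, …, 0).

In the fundamental-weight basis, λ has coordinates c = M·v (v = (0, 0, -5, 0, -3, 0)):
  c_1 = (0)·(0) + (0)·(0) + (0)·(-5) + (0)·(0) + (-1)·(-3) + (0)·(0) = 3
  c_2 = (0)·(0) + (0)·(0) + (0)·(-5) + (-1)·(0) + (0)·(-3) + (0)·(0) = 0
  c_3 = (2)·(0) + (3)·(0) + (-1)·(-5) + (-2)·(0) + (1)·(-3) + (-1)·(0) = 2
  c_4 = (-1)·(0) + (0)·(0) + (0)·(-5) + (2)·(0) + (0)·(-3) + (1)·(0) = 0
  c_5 = (0)·(0) + (1)·(0) + (0)·(-5) + (0)·(0) + (0)·(-3) + (0)·(0) = 0
  c_6 = (0)·(0) + (0)·(0) + (0)·(-5) + (2)·(0) + (0)·(-3) + (1)·(0) = 0
Expand coordinatewise in base 2:
  c_1 = 3 = 1·2^0 + 1·2^1
  c_2 = 0
  c_3 = 2 = 0·2^0 + 1·2^1
  c_4 = 0
  c_5 = 0
  c_6 = 0
p-restricted factor λ_0 = (1, 0, 0, 0, 0, 0)
p-restricted factor λ_1 = (1, 0, 1, 0, 0, 0)

((1, 0, 0, 0, 0, 0), (1, 0, 1, 0, 0, 0))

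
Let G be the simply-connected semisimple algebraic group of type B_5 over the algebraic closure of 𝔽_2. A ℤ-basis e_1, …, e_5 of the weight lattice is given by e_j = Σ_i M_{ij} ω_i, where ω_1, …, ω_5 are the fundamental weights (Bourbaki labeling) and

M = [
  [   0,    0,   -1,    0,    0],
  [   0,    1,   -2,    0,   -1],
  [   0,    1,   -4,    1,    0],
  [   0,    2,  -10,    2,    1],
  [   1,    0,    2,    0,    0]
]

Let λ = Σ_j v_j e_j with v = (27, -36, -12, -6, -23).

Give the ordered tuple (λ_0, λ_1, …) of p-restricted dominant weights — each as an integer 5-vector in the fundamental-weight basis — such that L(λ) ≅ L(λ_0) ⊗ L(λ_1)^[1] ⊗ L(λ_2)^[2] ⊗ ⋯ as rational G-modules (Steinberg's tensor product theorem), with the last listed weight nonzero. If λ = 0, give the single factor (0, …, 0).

Compute c_i = Σ_j M_{ij} v_j with v = (27, -36, -12, -6, -23):
  c_1 = (0)·(27) + (0)·(-36) + (-1)·(-12) + (0)·(-6) + (0)·(-23) = 12
  c_2 = (0)·(27) + (1)·(-36) + (-2)·(-12) + (0)·(-6) + (-1)·(-23) = 11
  c_3 = (0)·(27) + (1)·(-36) + (-4)·(-12) + (1)·(-6) + (0)·(-23) = 6
  c_4 = (0)·(27) + (2)·(-36) + (-10)·(-12) + (2)·(-6) + (1)·(-23) = 13
  c_5 = (1)·(27) + (0)·(-36) + (2)·(-12) + (0)·(-6) + (0)·(-23) = 3
Expand coordinatewise in base 2:
  c_1 = 12 = 0·2^0 + 0·2^1 + 1·2^2 + 1·2^3
  c_2 = 11 = 1·2^0 + 1·2^1 + 0·2^2 + 1·2^3
  c_3 = 6 = 0·2^0 + 1·2^1 + 1·2^2
  c_4 = 13 = 1·2^0 + 0·2^1 + 1·2^2 + 1·2^3
  c_5 = 3 = 1·2^0 + 1·2^1
λ_0 = (0, 1, 0, 1, 1)
λ_1 = (0, 1, 1, 0, 1)
λ_2 = (1, 0, 1, 1, 0)
λ_3 = (1, 1, 0, 1, 0)

((0, 1, 0, 1, 1), (0, 1, 1, 0, 1), (1, 0, 1, 1, 0), (1, 1, 0, 1, 0))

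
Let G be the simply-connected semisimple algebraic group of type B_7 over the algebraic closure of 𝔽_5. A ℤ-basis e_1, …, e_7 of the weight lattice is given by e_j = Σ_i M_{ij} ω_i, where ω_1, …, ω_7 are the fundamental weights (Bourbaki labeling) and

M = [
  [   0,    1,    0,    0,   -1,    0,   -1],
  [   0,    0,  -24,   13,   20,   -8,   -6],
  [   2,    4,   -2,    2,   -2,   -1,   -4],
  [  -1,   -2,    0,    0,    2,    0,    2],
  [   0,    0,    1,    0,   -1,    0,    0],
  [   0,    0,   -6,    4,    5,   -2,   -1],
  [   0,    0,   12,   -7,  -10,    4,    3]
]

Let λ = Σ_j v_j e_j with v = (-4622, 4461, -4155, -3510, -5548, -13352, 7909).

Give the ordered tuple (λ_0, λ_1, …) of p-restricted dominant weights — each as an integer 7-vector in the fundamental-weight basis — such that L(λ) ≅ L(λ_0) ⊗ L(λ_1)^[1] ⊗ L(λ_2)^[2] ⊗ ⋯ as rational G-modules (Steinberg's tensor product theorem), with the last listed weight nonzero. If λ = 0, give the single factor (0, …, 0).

Compute c_i = Σ_j M_{ij} v_j with v = (-4622, 4461, -4155, -3510, -5548, -13352, 7909):
  c_1 = (0)·(-4622) + (1)·(4461) + (0)·(-4155) + (0)·(-3510) + (-1)·(-5548) + (0)·(-13352) + (-1)·(7909) = 2100
  c_2 = (0)·(-4622) + (0)·(4461) + (-24)·(-4155) + (13)·(-3510) + (20)·(-5548) + (-8)·(-13352) + (-6)·(7909) = 2492
  c_3 = (2)·(-4622) + (4)·(4461) + (-2)·(-4155) + (2)·(-3510) + (-2)·(-5548) + (-1)·(-13352) + (-4)·(7909) = 2702
  c_4 = (-1)·(-4622) + (-2)·(4461) + (0)·(-4155) + (0)·(-3510) + (2)·(-5548) + (0)·(-13352) + (2)·(7909) = 422
  c_5 = (0)·(-4622) + (0)·(4461) + (1)·(-4155) + (0)·(-3510) + (-1)·(-5548) + (0)·(-13352) + (0)·(7909) = 1393
  c_6 = (0)·(-4622) + (0)·(4461) + (-6)·(-4155) + (4)·(-3510) + (5)·(-5548) + (-2)·(-13352) + (-1)·(7909) = 1945
  c_7 = (0)·(-4622) + (0)·(4461) + (12)·(-4155) + (-7)·(-3510) + (-10)·(-5548) + (4)·(-13352) + (3)·(7909) = 509
Base-5 expansion of each c_i:
  c_1 = 2100 = 0·5^0 + 0·5^1 + 4·5^2 + 1·5^3 + 3·5^4
  c_2 = 2492 = 2·5^0 + 3·5^1 + 4·5^2 + 4·5^3 + 3·5^4
  c_3 = 2702 = 2·5^0 + 0·5^1 + 3·5^2 + 1·5^3 + 4·5^4
  c_4 = 422 = 2·5^0 + 4·5^1 + 1·5^2 + 3·5^3
  c_5 = 1393 = 3·5^0 + 3·5^1 + 0·5^2 + 1·5^3 + 2·5^4
  c_6 = 1945 = 0·5^0 + 4·5^1 + 2·5^2 + 0·5^3 + 3·5^4
  c_7 = 509 = 4·5^0 + 1·5^1 + 0·5^2 + 4·5^3
λ_0 = (0, 2, 2, 2, 3, 0, 4)
λ_1 = (0, 3, 0, 4, 3, 4, 1)
λ_2 = (4, 4, 3, 1, 0, 2, 0)
λ_3 = (1, 4, 1, 3, 1, 0, 4)
λ_4 = (3, 3, 4, 0, 2, 3, 0)

((0, 2, 2, 2, 3, 0, 4), (0, 3, 0, 4, 3, 4, 1), (4, 4, 3, 1, 0, 2, 0), (1, 4, 1, 3, 1, 0, 4), (3, 3, 4, 0, 2, 3, 0))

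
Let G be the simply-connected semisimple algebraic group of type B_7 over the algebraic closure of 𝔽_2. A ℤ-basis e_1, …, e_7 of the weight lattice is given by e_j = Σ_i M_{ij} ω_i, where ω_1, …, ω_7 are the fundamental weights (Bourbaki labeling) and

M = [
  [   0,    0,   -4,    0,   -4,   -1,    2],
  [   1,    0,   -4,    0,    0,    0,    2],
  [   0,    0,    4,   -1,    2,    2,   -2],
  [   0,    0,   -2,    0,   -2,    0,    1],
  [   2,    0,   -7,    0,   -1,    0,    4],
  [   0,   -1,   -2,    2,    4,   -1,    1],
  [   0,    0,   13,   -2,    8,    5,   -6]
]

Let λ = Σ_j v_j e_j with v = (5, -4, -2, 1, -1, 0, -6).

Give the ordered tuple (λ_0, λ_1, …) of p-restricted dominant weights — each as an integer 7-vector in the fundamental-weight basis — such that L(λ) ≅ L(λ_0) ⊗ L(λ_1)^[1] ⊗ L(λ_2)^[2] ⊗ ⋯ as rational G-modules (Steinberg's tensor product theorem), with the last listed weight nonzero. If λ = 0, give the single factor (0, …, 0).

((0, 1, 1, 0, 1, 0, 0),)

Converting to the ω-basis (c_i = row i of M dotted with v = (5, -4, -2, 1, -1, 0, -6)):
  c_1 = 0·5 + (0)·(-4) + (-4)·(-2) + 0·1 + (-4)·(-1) + (-1)·(0) + (2)·(-6) = 0
  c_2 = 1·5 + (0)·(-4) + (-4)·(-2) + 0·1 + (0)·(-1) + 0·0 + (2)·(-6) = 1
  c_3 = 0·5 + (0)·(-4) + (4)·(-2) + (-1)·(1) + (2)·(-1) + 2·0 + (-2)·(-6) = 1
  c_4 = 0·5 + (0)·(-4) + (-2)·(-2) + 0·1 + (-2)·(-1) + 0·0 + (1)·(-6) = 0
  c_5 = 2·5 + (0)·(-4) + (-7)·(-2) + 0·1 + (-1)·(-1) + 0·0 + (4)·(-6) = 1
  c_6 = 0·5 + (-1)·(-4) + (-2)·(-2) + 2·1 + (4)·(-1) + (-1)·(0) + (1)·(-6) = 0
  c_7 = 0·5 + (0)·(-4) + (13)·(-2) + (-2)·(1) + (8)·(-1) + 5·0 + (-6)·(-6) = 0
Base-2 expansion of each c_i:
  c_1 = 0
  c_2 = 1 = 1·2^0
  c_3 = 1 = 1·2^0
  c_4 = 0
  c_5 = 1 = 1·2^0
  c_6 = 0
  c_7 = 0
p-restricted factor λ_0 = (0, 1, 1, 0, 1, 0, 0)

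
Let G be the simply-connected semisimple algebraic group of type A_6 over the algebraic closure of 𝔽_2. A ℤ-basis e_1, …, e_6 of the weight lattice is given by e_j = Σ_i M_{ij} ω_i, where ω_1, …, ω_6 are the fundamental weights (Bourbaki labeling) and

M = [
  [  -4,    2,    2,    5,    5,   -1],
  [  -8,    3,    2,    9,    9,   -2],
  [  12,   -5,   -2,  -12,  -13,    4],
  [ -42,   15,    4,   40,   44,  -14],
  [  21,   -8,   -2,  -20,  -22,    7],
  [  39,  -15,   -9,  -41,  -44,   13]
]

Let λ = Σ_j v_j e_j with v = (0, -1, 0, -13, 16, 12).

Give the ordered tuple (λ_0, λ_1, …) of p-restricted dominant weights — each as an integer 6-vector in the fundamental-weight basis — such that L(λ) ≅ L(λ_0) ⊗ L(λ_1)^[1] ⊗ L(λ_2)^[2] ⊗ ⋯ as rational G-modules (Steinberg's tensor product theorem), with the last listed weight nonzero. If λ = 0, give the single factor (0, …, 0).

Converting to the ω-basis (c_i = row i of M dotted with v = (0, -1, 0, -13, 16, 12)):
  c_1 = -4*0 + 2*-1 + 2*0 + 5*-13 + 5*16 + -1*12 = 1
  c_2 = -8*0 + 3*-1 + 2*0 + 9*-13 + 9*16 + -2*12 = 0
  c_3 = 12*0 + -5*-1 + -2*0 + -12*-13 + -13*16 + 4*12 = 1
  c_4 = -42*0 + 15*-1 + 4*0 + 40*-13 + 44*16 + -14*12 = 1
  c_5 = 21*0 + -8*-1 + -2*0 + -20*-13 + -22*16 + 7*12 = 0
  c_6 = 39*0 + -15*-1 + -9*0 + -41*-13 + -44*16 + 13*12 = 0
p = 2; digits c_i = Σ_j d_{ij}·2^j, 0 ≤ d_{ij} < 2:
  c_1 = 1 = 1·2^0
  c_2 = 0
  c_3 = 1 = 1·2^0
  c_4 = 1 = 1·2^0
  c_5 = 0
  c_6 = 0
Factor λ_0 = (1, 0, 1, 1, 0, 0)

((1, 0, 1, 1, 0, 0),)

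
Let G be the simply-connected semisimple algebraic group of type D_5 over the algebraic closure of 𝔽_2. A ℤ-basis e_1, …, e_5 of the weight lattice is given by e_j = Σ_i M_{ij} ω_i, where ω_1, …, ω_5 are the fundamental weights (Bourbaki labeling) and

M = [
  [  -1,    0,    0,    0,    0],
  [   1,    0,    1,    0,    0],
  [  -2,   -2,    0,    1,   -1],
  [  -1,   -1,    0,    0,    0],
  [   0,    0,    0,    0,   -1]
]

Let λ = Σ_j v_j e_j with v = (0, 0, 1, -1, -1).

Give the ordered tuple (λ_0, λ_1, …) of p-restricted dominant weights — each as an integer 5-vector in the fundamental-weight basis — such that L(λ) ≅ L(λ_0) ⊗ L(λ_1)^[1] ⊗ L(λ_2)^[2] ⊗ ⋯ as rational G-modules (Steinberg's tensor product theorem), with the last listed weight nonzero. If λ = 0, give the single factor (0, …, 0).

ω-coordinates c = M·v, v = (0, 0, 1, -1, -1):
  c_1 = (-1)·(0) + 0·0 + 0·1 + (0)·(-1) + (0)·(-1) = 0
  c_2 = 1·0 + 0·0 + 1·1 + (0)·(-1) + (0)·(-1) = 1
  c_3 = (-2)·(0) + (-2)·(0) + 0·1 + (1)·(-1) + (-1)·(-1) = 0
  c_4 = (-1)·(0) + (-1)·(0) + 0·1 + (0)·(-1) + (0)·(-1) = 0
  c_5 = 0·0 + 0·0 + 0·1 + (0)·(-1) + (-1)·(-1) = 1
Writing each c_i in base p = 2:
  c_1 = 0
  c_2 = 1 = 1·2^0
  c_3 = 0
  c_4 = 0
  c_5 = 1 = 1·2^0
p-restricted factor λ_0 = (0, 1, 0, 0, 1)

((0, 1, 0, 0, 1),)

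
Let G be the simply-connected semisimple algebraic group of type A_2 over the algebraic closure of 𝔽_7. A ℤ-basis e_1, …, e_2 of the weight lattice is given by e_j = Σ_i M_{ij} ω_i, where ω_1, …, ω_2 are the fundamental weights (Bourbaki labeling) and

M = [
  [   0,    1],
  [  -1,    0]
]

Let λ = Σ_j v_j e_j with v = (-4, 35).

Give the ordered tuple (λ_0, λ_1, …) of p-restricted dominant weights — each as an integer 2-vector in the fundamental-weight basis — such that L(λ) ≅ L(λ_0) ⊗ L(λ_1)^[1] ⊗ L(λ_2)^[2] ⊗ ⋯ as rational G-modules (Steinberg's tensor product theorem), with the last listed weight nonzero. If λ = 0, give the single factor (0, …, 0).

((0, 4), (5, 0))

Converting to the ω-basis (c_i = row i of M dotted with v = (-4, 35)):
  c_1 = (0)·(-4) + (1)·(35) = 35
  c_2 = (-1)·(-4) + (0)·(35) = 4
Base-7 expansion of each c_i:
  c_1 = 35 = 0·7^0 + 5·7^1
  c_2 = 4 = 4·7^0
Factor λ_0 = (0, 4)
Factor λ_1 = (5, 0)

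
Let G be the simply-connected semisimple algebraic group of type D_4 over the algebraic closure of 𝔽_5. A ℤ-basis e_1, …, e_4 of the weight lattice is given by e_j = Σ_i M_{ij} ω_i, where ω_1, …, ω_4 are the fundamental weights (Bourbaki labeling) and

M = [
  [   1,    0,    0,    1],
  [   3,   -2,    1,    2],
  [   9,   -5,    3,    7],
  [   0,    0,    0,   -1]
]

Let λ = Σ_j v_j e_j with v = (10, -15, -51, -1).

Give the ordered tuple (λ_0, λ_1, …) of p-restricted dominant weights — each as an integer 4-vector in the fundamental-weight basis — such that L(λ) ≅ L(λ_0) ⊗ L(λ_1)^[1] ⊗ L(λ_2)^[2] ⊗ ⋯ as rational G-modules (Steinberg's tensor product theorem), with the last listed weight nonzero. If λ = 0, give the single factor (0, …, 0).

Compute c_i = Σ_j M_{ij} v_j with v = (10, -15, -51, -1):
  c_1 = 1*10 + 0*-15 + 0*-51 + 1*-1 = 9
  c_2 = 3*10 + -2*-15 + 1*-51 + 2*-1 = 7
  c_3 = 9*10 + -5*-15 + 3*-51 + 7*-1 = 5
  c_4 = 0*10 + 0*-15 + 0*-51 + -1*-1 = 1
p = 5; digits c_i = Σ_j d_{ij}·5^j, 0 ≤ d_{ij} < 5:
  c_1 = 9 = 4·5^0 + 1·5^1
  c_2 = 7 = 2·5^0 + 1·5^1
  c_3 = 5 = 0·5^0 + 1·5^1
  c_4 = 1 = 1·5^0
λ_0 = (4, 2, 0, 1)
λ_1 = (1, 1, 1, 0)

((4, 2, 0, 1), (1, 1, 1, 0))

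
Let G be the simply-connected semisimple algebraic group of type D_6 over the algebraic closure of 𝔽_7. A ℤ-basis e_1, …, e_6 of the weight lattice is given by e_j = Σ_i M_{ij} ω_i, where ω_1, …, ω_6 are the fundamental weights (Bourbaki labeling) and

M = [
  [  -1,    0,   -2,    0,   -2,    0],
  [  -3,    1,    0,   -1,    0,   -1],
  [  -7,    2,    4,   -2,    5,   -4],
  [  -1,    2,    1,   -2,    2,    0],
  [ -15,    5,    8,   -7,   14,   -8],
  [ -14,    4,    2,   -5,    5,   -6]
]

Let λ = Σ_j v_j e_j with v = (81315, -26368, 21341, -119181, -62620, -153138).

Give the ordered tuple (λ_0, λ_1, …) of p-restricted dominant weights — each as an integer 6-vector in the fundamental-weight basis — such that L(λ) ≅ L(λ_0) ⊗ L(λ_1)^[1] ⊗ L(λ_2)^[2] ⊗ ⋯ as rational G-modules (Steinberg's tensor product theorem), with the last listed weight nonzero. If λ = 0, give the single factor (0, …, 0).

Compute c_i = Σ_j M_{ij} v_j with v = (81315, -26368, 21341, -119181, -62620, -153138):
  c_1 = (-1)·(81315) + (0)·(-26368) + (-2)·(21341) + (0)·(-119181) + (-2)·(-62620) + (0)·(-153138) = 1243
  c_2 = (-3)·(81315) + (1)·(-26368) + 0·21341 + (-1)·(-119181) + (0)·(-62620) + (-1)·(-153138) = 2006
  c_3 = (-7)·(81315) + (2)·(-26368) + 4·21341 + (-2)·(-119181) + (5)·(-62620) + (-4)·(-153138) = 1237
  c_4 = (-1)·(81315) + (2)·(-26368) + 1·21341 + (-2)·(-119181) + (2)·(-62620) + (0)·(-153138) = 412
  c_5 = (-15)·(81315) + (5)·(-26368) + 8·21341 + (-7)·(-119181) + (14)·(-62620) + (-8)·(-153138) = 1854
  c_6 = (-14)·(81315) + (4)·(-26368) + 2·21341 + (-5)·(-119181) + (5)·(-62620) + (-6)·(-153138) = 433
p = 7; digits c_i = Σ_j d_{ij}·7^j, 0 ≤ d_{ij} < 7:
  c_1 = 1243 = 4·7^0 + 2·7^1 + 4·7^2 + 3·7^3
  c_2 = 2006 = 4·7^0 + 6·7^1 + 5·7^2 + 5·7^3
  c_3 = 1237 = 5·7^0 + 1·7^1 + 4·7^2 + 3·7^3
  c_4 = 412 = 6·7^0 + 2·7^1 + 1·7^2 + 1·7^3
  c_5 = 1854 = 6·7^0 + 5·7^1 + 2·7^2 + 5·7^3
  c_6 = 433 = 6·7^0 + 5·7^1 + 1·7^2 + 1·7^3
λ_0 = (4, 4, 5, 6, 6, 6)
λ_1 = (2, 6, 1, 2, 5, 5)
λ_2 = (4, 5, 4, 1, 2, 1)
λ_3 = (3, 5, 3, 1, 5, 1)

((4, 4, 5, 6, 6, 6), (2, 6, 1, 2, 5, 5), (4, 5, 4, 1, 2, 1), (3, 5, 3, 1, 5, 1))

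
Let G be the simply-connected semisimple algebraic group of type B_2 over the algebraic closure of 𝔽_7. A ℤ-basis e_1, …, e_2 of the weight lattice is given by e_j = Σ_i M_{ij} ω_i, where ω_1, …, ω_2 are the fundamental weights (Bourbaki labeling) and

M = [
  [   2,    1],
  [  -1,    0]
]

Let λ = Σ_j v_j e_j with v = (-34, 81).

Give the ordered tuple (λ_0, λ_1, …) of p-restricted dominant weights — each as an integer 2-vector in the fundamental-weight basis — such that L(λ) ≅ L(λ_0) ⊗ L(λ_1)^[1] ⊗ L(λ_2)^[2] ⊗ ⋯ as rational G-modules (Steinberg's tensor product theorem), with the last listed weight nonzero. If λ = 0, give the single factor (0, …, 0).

((6, 6), (1, 4))

In the fundamental-weight basis, λ has coordinates c = M·v (v = (-34, 81)):
  c_1 = (2)·(-34) + (1)·(81) = 13
  c_2 = (-1)·(-34) + (0)·(81) = 34
Base-7 expansion of each c_i:
  c_1 = 13 = 6·7^0 + 1·7^1
  c_2 = 34 = 6·7^0 + 4·7^1
p-restricted factor λ_0 = (6, 6)
p-restricted factor λ_1 = (1, 4)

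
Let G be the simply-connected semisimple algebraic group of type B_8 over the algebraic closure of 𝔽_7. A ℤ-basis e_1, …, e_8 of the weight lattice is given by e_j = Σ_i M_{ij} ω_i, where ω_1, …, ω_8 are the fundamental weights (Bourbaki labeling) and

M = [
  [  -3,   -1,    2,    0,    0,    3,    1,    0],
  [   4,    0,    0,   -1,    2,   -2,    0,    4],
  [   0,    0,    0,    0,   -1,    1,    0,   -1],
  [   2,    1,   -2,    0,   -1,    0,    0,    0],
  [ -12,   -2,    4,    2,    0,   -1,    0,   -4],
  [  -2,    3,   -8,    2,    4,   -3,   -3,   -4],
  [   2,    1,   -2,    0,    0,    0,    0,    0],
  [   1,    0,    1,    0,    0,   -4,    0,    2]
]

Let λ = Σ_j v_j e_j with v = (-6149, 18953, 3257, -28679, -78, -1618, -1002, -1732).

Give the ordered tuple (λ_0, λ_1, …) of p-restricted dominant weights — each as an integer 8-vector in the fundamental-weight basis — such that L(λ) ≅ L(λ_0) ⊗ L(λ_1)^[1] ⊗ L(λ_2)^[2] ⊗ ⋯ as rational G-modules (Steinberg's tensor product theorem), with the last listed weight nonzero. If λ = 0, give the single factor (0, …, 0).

((5, 4, 3, 2, 0, 2, 1, 4), (0, 5, 6, 3, 0, 3, 6, 2), (3, 4, 3, 4, 2, 4, 2, 2))

Compute c_i = Σ_j M_{ij} v_j with v = (-6149, 18953, 3257, -28679, -78, -1618, -1002, -1732):
  c_1 = (-3)·(-6149) + (-1)·(18953) + 2·3257 + (0)·(-28679) + (0)·(-78) + (3)·(-1618) + (1)·(-1002) + (0)·(-1732) = 152
  c_2 = (4)·(-6149) + 0·18953 + 0·3257 + (-1)·(-28679) + (2)·(-78) + (-2)·(-1618) + (0)·(-1002) + (4)·(-1732) = 235
  c_3 = (0)·(-6149) + 0·18953 + 0·3257 + (0)·(-28679) + (-1)·(-78) + (1)·(-1618) + (0)·(-1002) + (-1)·(-1732) = 192
  c_4 = (2)·(-6149) + 1·18953 + (-2)·(3257) + (0)·(-28679) + (-1)·(-78) + (0)·(-1618) + (0)·(-1002) + (0)·(-1732) = 219
  c_5 = (-12)·(-6149) + (-2)·(18953) + 4·3257 + (2)·(-28679) + (0)·(-78) + (-1)·(-1618) + (0)·(-1002) + (-4)·(-1732) = 98
  c_6 = (-2)·(-6149) + 3·18953 + (-8)·(3257) + (2)·(-28679) + (4)·(-78) + (-3)·(-1618) + (-3)·(-1002) + (-4)·(-1732) = 219
  c_7 = (2)·(-6149) + 1·18953 + (-2)·(3257) + (0)·(-28679) + (0)·(-78) + (0)·(-1618) + (0)·(-1002) + (0)·(-1732) = 141
  c_8 = (1)·(-6149) + 0·18953 + 1·3257 + (0)·(-28679) + (0)·(-78) + (-4)·(-1618) + (0)·(-1002) + (2)·(-1732) = 116
Base-7 expansion of each c_i:
  c_1 = 152 = 5·7^0 + 0·7^1 + 3·7^2
  c_2 = 235 = 4·7^0 + 5·7^1 + 4·7^2
  c_3 = 192 = 3·7^0 + 6·7^1 + 3·7^2
  c_4 = 219 = 2·7^0 + 3·7^1 + 4·7^2
  c_5 = 98 = 0·7^0 + 0·7^1 + 2·7^2
  c_6 = 219 = 2·7^0 + 3·7^1 + 4·7^2
  c_7 = 141 = 1·7^0 + 6·7^1 + 2·7^2
  c_8 = 116 = 4·7^0 + 2·7^1 + 2·7^2
λ_0 = (5, 4, 3, 2, 0, 2, 1, 4)
λ_1 = (0, 5, 6, 3, 0, 3, 6, 2)
λ_2 = (3, 4, 3, 4, 2, 4, 2, 2)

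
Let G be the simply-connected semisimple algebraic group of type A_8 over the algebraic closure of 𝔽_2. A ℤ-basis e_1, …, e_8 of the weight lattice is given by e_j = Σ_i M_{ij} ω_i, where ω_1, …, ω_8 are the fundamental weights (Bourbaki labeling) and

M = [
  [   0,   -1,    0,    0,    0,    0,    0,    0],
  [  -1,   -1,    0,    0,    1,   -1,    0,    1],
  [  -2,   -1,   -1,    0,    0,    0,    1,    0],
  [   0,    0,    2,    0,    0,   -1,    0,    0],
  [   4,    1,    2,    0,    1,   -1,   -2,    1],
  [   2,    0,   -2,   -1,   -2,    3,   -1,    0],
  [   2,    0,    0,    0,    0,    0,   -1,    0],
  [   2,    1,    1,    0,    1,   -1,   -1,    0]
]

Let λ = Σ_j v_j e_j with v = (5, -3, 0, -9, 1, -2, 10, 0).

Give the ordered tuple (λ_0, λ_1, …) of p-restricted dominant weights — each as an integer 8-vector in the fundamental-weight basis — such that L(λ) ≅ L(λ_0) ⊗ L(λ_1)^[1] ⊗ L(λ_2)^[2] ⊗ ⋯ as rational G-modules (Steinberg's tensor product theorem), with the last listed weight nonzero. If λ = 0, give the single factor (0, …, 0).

((1, 1, 1, 0, 0, 1, 0, 0), (1, 0, 1, 1, 0, 0, 0, 0))

Change of basis e → ω: c = M·v where v = (5, -3, 0, -9, 1, -2, 10, 0):
  c_1 = (0)·(5) + (-1)·(-3) + (0)·(0) + (0)·(-9) + (0)·(1) + (0)·(-2) + (0)·(10) + (0)·(0) = 3
  c_2 = (-1)·(5) + (-1)·(-3) + (0)·(0) + (0)·(-9) + (1)·(1) + (-1)·(-2) + (0)·(10) + (1)·(0) = 1
  c_3 = (-2)·(5) + (-1)·(-3) + (-1)·(0) + (0)·(-9) + (0)·(1) + (0)·(-2) + (1)·(10) + (0)·(0) = 3
  c_4 = (0)·(5) + (0)·(-3) + (2)·(0) + (0)·(-9) + (0)·(1) + (-1)·(-2) + (0)·(10) + (0)·(0) = 2
  c_5 = (4)·(5) + (1)·(-3) + (2)·(0) + (0)·(-9) + (1)·(1) + (-1)·(-2) + (-2)·(10) + (1)·(0) = 0
  c_6 = (2)·(5) + (0)·(-3) + (-2)·(0) + (-1)·(-9) + (-2)·(1) + (3)·(-2) + (-1)·(10) + (0)·(0) = 1
  c_7 = (2)·(5) + (0)·(-3) + (0)·(0) + (0)·(-9) + (0)·(1) + (0)·(-2) + (-1)·(10) + (0)·(0) = 0
  c_8 = (2)·(5) + (1)·(-3) + (1)·(0) + (0)·(-9) + (1)·(1) + (-1)·(-2) + (-1)·(10) + (0)·(0) = 0
Base-2 expansion of each c_i:
  c_1 = 3 = 1·2^0 + 1·2^1
  c_2 = 1 = 1·2^0
  c_3 = 3 = 1·2^0 + 1·2^1
  c_4 = 2 = 0·2^0 + 1·2^1
  c_5 = 0
  c_6 = 1 = 1·2^0
  c_7 = 0
  c_8 = 0
p-restricted factor λ_0 = (1, 1, 1, 0, 0, 1, 0, 0)
p-restricted factor λ_1 = (1, 0, 1, 1, 0, 0, 0, 0)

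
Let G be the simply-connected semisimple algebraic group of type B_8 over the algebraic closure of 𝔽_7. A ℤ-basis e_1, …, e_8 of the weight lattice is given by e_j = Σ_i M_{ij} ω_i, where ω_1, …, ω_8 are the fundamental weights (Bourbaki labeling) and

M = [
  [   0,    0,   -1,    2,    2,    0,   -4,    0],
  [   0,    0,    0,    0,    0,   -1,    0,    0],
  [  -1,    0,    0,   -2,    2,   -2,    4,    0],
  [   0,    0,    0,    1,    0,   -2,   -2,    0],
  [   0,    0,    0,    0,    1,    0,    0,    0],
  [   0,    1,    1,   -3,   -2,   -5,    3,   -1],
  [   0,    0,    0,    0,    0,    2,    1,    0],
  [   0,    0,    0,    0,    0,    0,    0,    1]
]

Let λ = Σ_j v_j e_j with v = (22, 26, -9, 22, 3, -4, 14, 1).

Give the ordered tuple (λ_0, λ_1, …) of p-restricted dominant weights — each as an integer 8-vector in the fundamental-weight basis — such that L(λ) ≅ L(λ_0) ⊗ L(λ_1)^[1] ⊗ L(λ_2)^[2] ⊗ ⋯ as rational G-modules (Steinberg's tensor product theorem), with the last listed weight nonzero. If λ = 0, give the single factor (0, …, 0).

((3, 4, 4, 2, 3, 6, 6, 1),)

ω-coordinates c = M·v, v = (22, 26, -9, 22, 3, -4, 14, 1):
  c_1 = (0)·(22) + (0)·(26) + (-1)·(-9) + (2)·(22) + (2)·(3) + (0)·(-4) + (-4)·(14) + (0)·(1) = 3
  c_2 = (0)·(22) + (0)·(26) + (0)·(-9) + (0)·(22) + (0)·(3) + (-1)·(-4) + (0)·(14) + (0)·(1) = 4
  c_3 = (-1)·(22) + (0)·(26) + (0)·(-9) + (-2)·(22) + (2)·(3) + (-2)·(-4) + (4)·(14) + (0)·(1) = 4
  c_4 = (0)·(22) + (0)·(26) + (0)·(-9) + (1)·(22) + (0)·(3) + (-2)·(-4) + (-2)·(14) + (0)·(1) = 2
  c_5 = (0)·(22) + (0)·(26) + (0)·(-9) + (0)·(22) + (1)·(3) + (0)·(-4) + (0)·(14) + (0)·(1) = 3
  c_6 = (0)·(22) + (1)·(26) + (1)·(-9) + (-3)·(22) + (-2)·(3) + (-5)·(-4) + (3)·(14) + (-1)·(1) = 6
  c_7 = (0)·(22) + (0)·(26) + (0)·(-9) + (0)·(22) + (0)·(3) + (2)·(-4) + (1)·(14) + (0)·(1) = 6
  c_8 = (0)·(22) + (0)·(26) + (0)·(-9) + (0)·(22) + (0)·(3) + (0)·(-4) + (0)·(14) + (1)·(1) = 1
Writing each c_i in base p = 7:
  c_1 = 3 = 3·7^0
  c_2 = 4 = 4·7^0
  c_3 = 4 = 4·7^0
  c_4 = 2 = 2·7^0
  c_5 = 3 = 3·7^0
  c_6 = 6 = 6·7^0
  c_7 = 6 = 6·7^0
  c_8 = 1 = 1·7^0
λ_0 = (3, 4, 4, 2, 3, 6, 6, 1)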